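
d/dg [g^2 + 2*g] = 2*g + 2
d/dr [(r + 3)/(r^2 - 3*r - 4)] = (-r^2 - 6*r + 5)/(r^4 - 6*r^3 + r^2 + 24*r + 16)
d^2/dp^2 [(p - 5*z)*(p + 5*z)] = 2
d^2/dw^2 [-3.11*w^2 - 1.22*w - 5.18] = -6.22000000000000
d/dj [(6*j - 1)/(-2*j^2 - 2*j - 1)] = 4*(3*j^2 - j - 2)/(4*j^4 + 8*j^3 + 8*j^2 + 4*j + 1)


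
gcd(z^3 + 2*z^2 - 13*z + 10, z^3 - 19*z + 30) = z^2 + 3*z - 10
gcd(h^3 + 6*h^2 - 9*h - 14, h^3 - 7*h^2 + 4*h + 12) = h^2 - h - 2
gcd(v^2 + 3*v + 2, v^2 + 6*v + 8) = v + 2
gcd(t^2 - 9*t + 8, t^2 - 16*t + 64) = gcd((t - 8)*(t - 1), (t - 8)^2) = t - 8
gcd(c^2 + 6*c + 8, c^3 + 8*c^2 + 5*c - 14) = c + 2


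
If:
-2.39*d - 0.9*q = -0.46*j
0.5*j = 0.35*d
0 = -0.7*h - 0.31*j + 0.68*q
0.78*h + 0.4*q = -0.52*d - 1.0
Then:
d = 0.42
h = -1.07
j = 0.29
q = -0.96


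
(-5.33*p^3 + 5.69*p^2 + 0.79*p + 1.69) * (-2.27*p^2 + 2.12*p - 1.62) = 12.0991*p^5 - 24.2159*p^4 + 18.9041*p^3 - 11.3793*p^2 + 2.303*p - 2.7378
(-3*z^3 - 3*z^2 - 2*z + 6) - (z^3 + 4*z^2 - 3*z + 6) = -4*z^3 - 7*z^2 + z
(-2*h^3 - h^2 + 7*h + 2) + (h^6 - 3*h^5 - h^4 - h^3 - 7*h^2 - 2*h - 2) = h^6 - 3*h^5 - h^4 - 3*h^3 - 8*h^2 + 5*h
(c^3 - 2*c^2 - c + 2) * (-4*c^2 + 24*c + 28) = -4*c^5 + 32*c^4 - 16*c^3 - 88*c^2 + 20*c + 56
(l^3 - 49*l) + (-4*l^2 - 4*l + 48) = l^3 - 4*l^2 - 53*l + 48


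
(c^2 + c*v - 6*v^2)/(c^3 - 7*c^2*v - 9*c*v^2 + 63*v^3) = (c - 2*v)/(c^2 - 10*c*v + 21*v^2)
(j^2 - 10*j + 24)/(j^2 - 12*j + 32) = (j - 6)/(j - 8)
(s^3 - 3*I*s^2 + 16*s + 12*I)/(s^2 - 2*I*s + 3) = (s^2 - 4*I*s + 12)/(s - 3*I)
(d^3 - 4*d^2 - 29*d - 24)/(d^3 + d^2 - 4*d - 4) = (d^2 - 5*d - 24)/(d^2 - 4)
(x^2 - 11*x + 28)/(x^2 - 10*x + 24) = (x - 7)/(x - 6)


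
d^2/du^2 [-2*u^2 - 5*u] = -4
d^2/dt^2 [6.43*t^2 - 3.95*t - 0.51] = 12.8600000000000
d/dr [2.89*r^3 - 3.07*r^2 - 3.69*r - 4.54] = 8.67*r^2 - 6.14*r - 3.69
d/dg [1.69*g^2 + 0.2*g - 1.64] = 3.38*g + 0.2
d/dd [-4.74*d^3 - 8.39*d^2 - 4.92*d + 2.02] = -14.22*d^2 - 16.78*d - 4.92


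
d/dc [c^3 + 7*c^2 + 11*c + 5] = 3*c^2 + 14*c + 11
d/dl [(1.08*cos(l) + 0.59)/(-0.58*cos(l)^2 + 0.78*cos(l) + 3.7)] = (0.6264*sin(l)^2 - 0.6844*cos(l) - 4.1622)*sin(l)/(-0.58*cos(l)^2 + 0.78*cos(l) + 3.7)^2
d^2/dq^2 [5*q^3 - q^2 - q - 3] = 30*q - 2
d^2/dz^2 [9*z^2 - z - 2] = 18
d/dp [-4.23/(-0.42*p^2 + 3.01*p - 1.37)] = (12.7323 - 3.5532*p)/(0.42*p^2 - 3.01*p + 1.37)^2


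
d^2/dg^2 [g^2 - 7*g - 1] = 2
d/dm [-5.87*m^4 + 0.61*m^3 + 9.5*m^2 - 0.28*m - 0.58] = -23.48*m^3 + 1.83*m^2 + 19.0*m - 0.28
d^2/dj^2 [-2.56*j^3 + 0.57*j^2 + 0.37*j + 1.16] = 1.14 - 15.36*j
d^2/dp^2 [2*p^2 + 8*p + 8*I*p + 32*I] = 4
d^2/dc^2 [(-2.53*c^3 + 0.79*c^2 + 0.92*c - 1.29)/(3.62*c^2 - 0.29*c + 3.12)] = (-5.6843418860808e-14*c^5 + 82.494898*c^3 - 141.228648*c^2 - 201.987828*c + 45.967758)/(47.437928*c^6 - 11.400828*c^5 + 123.57051*c^4 - 19.676645*c^3 + 106.50276*c^2 - 8.468928*c + 30.371328)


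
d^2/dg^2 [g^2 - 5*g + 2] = 2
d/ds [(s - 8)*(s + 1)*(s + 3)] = 3*s^2 - 8*s - 29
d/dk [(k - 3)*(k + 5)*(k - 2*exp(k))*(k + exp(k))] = -k^3*exp(k) + 4*k^3 - 4*k^2*exp(2*k) - 5*k^2*exp(k) + 6*k^2 - 12*k*exp(2*k) + 11*k*exp(k) - 30*k + 56*exp(2*k) + 15*exp(k)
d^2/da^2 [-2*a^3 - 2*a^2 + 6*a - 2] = -12*a - 4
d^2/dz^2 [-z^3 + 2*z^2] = 4 - 6*z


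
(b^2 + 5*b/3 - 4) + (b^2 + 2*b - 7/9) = 2*b^2 + 11*b/3 - 43/9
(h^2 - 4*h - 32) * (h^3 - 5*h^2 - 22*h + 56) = h^5 - 9*h^4 - 34*h^3 + 304*h^2 + 480*h - 1792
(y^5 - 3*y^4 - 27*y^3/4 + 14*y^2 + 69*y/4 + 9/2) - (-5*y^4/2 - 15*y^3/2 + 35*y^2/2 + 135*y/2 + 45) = y^5 - y^4/2 + 3*y^3/4 - 7*y^2/2 - 201*y/4 - 81/2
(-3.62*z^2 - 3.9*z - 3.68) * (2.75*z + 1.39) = -9.955*z^3 - 15.7568*z^2 - 15.541*z - 5.1152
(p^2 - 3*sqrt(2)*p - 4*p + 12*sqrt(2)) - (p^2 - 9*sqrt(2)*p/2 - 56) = -4*p + 3*sqrt(2)*p/2 + 12*sqrt(2) + 56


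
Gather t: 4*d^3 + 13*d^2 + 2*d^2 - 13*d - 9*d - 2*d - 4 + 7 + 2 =4*d^3 + 15*d^2 - 24*d + 5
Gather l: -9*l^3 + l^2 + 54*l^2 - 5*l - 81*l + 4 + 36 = -9*l^3 + 55*l^2 - 86*l + 40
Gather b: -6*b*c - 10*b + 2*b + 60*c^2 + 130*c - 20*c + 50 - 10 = b*(-6*c - 8) + 60*c^2 + 110*c + 40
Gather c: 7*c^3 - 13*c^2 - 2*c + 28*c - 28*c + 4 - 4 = 7*c^3 - 13*c^2 - 2*c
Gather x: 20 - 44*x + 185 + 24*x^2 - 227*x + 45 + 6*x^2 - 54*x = 30*x^2 - 325*x + 250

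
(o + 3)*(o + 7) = o^2 + 10*o + 21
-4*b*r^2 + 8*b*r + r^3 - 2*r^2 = r*(-4*b + r)*(r - 2)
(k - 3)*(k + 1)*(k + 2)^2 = k^4 + 2*k^3 - 7*k^2 - 20*k - 12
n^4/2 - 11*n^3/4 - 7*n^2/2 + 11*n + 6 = (n/2 + 1)*(n - 6)*(n - 2)*(n + 1/2)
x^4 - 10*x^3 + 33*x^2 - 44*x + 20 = (x - 5)*(x - 2)^2*(x - 1)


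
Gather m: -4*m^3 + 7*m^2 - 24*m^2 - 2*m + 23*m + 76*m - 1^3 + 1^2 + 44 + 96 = -4*m^3 - 17*m^2 + 97*m + 140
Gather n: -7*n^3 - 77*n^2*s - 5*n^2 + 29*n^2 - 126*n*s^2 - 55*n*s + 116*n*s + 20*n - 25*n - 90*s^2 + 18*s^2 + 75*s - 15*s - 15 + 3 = -7*n^3 + n^2*(24 - 77*s) + n*(-126*s^2 + 61*s - 5) - 72*s^2 + 60*s - 12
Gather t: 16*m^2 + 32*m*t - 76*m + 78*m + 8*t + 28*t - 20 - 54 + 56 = 16*m^2 + 2*m + t*(32*m + 36) - 18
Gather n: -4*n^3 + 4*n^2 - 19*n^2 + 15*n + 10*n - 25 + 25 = -4*n^3 - 15*n^2 + 25*n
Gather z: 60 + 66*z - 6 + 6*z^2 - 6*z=6*z^2 + 60*z + 54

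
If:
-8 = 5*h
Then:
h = -8/5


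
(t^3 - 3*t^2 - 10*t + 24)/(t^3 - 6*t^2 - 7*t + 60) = (t - 2)/(t - 5)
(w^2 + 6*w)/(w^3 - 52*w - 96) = w/(w^2 - 6*w - 16)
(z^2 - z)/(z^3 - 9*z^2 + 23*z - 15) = z/(z^2 - 8*z + 15)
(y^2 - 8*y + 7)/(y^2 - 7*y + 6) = (y - 7)/(y - 6)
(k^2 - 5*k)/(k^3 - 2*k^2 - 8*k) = (5 - k)/(-k^2 + 2*k + 8)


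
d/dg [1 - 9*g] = -9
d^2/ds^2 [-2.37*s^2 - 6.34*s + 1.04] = -4.74000000000000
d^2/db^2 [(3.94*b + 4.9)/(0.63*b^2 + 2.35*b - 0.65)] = ((1.26*b + 2.35)*(2.52*b + 4.7)*(3.94*b + 4.9) - (14.8932*b + 24.692)*(0.63*b^2 + 2.35*b - 0.65))/(0.63*b^2 + 2.35*b - 0.65)^3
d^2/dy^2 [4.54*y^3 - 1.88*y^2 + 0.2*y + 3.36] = 27.24*y - 3.76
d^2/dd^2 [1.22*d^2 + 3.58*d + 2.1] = 2.44000000000000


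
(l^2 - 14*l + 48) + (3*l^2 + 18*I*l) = 4*l^2 - 14*l + 18*I*l + 48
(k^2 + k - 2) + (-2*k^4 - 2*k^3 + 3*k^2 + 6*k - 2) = -2*k^4 - 2*k^3 + 4*k^2 + 7*k - 4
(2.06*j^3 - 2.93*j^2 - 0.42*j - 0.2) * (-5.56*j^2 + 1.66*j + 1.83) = -11.4536*j^5 + 19.7104*j^4 + 1.2412*j^3 - 4.9471*j^2 - 1.1006*j - 0.366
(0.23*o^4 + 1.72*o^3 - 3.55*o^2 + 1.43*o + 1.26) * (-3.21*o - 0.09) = -0.7383*o^5 - 5.5419*o^4 + 11.2407*o^3 - 4.2708*o^2 - 4.1733*o - 0.1134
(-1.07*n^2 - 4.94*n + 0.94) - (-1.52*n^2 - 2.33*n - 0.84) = 0.45*n^2 - 2.61*n + 1.78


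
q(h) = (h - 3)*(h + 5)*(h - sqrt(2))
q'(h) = (h - 3)*(h + 5) + (h - 3)*(h - sqrt(2)) + (h + 5)*(h - sqrt(2))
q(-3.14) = 52.01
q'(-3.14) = 8.07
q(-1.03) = 39.11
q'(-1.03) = -15.85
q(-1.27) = 42.75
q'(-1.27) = -14.48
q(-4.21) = 32.03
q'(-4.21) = 30.41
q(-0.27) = 26.05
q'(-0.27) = -17.93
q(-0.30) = 26.59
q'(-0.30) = -17.91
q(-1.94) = 50.70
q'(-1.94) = -8.81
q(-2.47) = 53.75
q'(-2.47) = -2.42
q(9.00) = 637.21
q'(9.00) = 235.72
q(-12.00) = -1408.49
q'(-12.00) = 400.11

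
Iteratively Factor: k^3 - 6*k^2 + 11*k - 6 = (k - 1)*(k^2 - 5*k + 6) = (k - 3)*(k - 1)*(k - 2)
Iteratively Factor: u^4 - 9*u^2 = (u + 3)*(u^3 - 3*u^2) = (u - 3)*(u + 3)*(u^2) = u*(u - 3)*(u + 3)*(u)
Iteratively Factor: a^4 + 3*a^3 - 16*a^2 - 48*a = (a - 4)*(a^3 + 7*a^2 + 12*a) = (a - 4)*(a + 3)*(a^2 + 4*a) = a*(a - 4)*(a + 3)*(a + 4)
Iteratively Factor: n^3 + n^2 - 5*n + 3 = (n + 3)*(n^2 - 2*n + 1) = (n - 1)*(n + 3)*(n - 1)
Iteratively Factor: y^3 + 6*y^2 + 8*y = (y + 4)*(y^2 + 2*y) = (y + 2)*(y + 4)*(y)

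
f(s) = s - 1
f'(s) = 1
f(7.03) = 6.03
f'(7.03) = 1.00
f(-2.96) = -3.96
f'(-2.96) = 1.00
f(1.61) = 0.61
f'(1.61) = 1.00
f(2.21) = 1.21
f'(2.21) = 1.00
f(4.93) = 3.93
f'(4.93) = 1.00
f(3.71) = 2.71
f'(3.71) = 1.00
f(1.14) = 0.14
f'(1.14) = 1.00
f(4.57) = 3.57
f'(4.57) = 1.00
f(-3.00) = -4.00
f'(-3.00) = 1.00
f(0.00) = -1.00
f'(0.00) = 1.00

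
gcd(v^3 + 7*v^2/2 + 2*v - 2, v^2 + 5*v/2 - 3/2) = v - 1/2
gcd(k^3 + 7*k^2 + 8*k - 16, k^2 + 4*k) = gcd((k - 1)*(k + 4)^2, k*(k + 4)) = k + 4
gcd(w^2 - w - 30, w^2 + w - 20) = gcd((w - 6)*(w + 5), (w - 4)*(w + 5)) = w + 5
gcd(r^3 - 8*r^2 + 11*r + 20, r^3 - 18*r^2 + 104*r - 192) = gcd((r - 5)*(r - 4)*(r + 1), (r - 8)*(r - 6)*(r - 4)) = r - 4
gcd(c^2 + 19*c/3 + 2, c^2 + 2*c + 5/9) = c + 1/3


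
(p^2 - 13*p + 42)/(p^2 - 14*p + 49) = (p - 6)/(p - 7)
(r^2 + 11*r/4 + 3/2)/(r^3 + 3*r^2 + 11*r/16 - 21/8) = 4*(4*r + 3)/(16*r^2 + 16*r - 21)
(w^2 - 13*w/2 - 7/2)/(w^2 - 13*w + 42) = (w + 1/2)/(w - 6)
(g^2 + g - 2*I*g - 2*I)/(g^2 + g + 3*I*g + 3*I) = (g - 2*I)/(g + 3*I)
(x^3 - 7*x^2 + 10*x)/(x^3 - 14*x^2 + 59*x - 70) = x/(x - 7)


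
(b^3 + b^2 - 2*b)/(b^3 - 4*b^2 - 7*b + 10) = b/(b - 5)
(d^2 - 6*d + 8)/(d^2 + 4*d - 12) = (d - 4)/(d + 6)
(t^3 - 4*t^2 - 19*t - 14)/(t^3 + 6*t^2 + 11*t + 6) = (t - 7)/(t + 3)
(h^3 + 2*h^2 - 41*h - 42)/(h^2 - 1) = (h^2 + h - 42)/(h - 1)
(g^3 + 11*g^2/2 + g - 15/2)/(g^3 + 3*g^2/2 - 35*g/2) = (2*g^2 + g - 3)/(g*(2*g - 7))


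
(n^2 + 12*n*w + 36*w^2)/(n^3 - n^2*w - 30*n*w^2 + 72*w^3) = (n + 6*w)/(n^2 - 7*n*w + 12*w^2)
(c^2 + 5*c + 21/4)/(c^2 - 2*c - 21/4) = (2*c + 7)/(2*c - 7)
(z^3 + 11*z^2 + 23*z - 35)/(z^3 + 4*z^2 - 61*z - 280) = (z - 1)/(z - 8)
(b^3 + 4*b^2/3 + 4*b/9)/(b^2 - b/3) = (9*b^2 + 12*b + 4)/(3*(3*b - 1))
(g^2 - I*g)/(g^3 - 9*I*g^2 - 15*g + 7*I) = g/(g^2 - 8*I*g - 7)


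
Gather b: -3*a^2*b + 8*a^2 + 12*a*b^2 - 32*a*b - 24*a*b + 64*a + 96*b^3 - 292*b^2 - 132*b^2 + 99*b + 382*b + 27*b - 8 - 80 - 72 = 8*a^2 + 64*a + 96*b^3 + b^2*(12*a - 424) + b*(-3*a^2 - 56*a + 508) - 160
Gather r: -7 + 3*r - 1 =3*r - 8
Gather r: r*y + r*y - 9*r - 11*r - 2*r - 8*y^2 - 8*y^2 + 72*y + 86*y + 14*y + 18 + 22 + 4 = r*(2*y - 22) - 16*y^2 + 172*y + 44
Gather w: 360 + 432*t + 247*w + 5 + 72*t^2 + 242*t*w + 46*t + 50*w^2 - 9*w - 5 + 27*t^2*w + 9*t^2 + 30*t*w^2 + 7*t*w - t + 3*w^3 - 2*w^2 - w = 81*t^2 + 477*t + 3*w^3 + w^2*(30*t + 48) + w*(27*t^2 + 249*t + 237) + 360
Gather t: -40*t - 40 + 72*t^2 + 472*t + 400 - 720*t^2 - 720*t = -648*t^2 - 288*t + 360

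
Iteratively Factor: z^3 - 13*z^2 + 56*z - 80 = (z - 5)*(z^2 - 8*z + 16) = (z - 5)*(z - 4)*(z - 4)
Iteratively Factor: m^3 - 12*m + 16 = (m + 4)*(m^2 - 4*m + 4) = (m - 2)*(m + 4)*(m - 2)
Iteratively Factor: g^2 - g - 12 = (g + 3)*(g - 4)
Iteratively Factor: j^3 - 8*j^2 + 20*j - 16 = (j - 4)*(j^2 - 4*j + 4) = (j - 4)*(j - 2)*(j - 2)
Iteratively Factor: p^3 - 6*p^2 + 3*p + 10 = (p + 1)*(p^2 - 7*p + 10) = (p - 2)*(p + 1)*(p - 5)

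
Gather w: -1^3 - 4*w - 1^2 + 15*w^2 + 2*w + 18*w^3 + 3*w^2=18*w^3 + 18*w^2 - 2*w - 2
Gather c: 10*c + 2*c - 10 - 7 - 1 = 12*c - 18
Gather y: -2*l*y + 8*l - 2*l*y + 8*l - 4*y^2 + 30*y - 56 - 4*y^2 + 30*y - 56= 16*l - 8*y^2 + y*(60 - 4*l) - 112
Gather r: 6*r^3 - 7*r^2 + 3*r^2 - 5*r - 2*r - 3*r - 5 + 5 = 6*r^3 - 4*r^2 - 10*r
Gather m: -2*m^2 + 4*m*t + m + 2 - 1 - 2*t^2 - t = -2*m^2 + m*(4*t + 1) - 2*t^2 - t + 1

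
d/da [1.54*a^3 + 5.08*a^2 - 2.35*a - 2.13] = 4.62*a^2 + 10.16*a - 2.35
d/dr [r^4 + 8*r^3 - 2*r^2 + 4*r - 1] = 4*r^3 + 24*r^2 - 4*r + 4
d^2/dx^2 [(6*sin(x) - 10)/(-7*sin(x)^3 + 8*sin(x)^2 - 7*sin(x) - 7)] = 2*(588*sin(x)^7 - 2709*sin(x)^6 + 1802*sin(x)^5 + 435*sin(x)^4 - 517*sin(x)^3 + 3642*sin(x)^2 - 3766*sin(x) + 1344)/(7*sin(x)^3 - 8*sin(x)^2 + 7*sin(x) + 7)^3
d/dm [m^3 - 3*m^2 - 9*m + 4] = 3*m^2 - 6*m - 9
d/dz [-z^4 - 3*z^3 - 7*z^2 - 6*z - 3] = -4*z^3 - 9*z^2 - 14*z - 6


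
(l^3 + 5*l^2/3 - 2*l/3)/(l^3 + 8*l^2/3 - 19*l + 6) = l*(l + 2)/(l^2 + 3*l - 18)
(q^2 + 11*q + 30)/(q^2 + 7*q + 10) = (q + 6)/(q + 2)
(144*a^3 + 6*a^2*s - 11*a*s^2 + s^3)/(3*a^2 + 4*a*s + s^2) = (48*a^2 - 14*a*s + s^2)/(a + s)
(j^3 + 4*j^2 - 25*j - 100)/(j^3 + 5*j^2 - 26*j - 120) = (j + 5)/(j + 6)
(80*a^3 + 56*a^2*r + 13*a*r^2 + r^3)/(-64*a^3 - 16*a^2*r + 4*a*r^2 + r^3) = (5*a + r)/(-4*a + r)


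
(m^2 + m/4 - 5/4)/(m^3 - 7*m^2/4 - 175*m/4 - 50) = (m - 1)/(m^2 - 3*m - 40)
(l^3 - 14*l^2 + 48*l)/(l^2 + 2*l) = (l^2 - 14*l + 48)/(l + 2)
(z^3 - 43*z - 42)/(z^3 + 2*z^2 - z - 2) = (z^2 - z - 42)/(z^2 + z - 2)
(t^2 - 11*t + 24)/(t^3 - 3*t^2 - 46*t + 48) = (t - 3)/(t^2 + 5*t - 6)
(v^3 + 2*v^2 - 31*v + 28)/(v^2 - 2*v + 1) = (v^2 + 3*v - 28)/(v - 1)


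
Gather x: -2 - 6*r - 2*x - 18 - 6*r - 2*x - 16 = -12*r - 4*x - 36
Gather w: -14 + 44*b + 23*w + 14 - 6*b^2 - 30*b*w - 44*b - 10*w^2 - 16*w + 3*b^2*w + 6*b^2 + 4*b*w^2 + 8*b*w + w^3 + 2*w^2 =w^3 + w^2*(4*b - 8) + w*(3*b^2 - 22*b + 7)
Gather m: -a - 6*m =-a - 6*m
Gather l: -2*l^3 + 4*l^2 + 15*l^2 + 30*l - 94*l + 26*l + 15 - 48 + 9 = -2*l^3 + 19*l^2 - 38*l - 24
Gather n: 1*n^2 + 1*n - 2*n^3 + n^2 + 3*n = -2*n^3 + 2*n^2 + 4*n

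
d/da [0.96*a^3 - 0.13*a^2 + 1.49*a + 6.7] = 2.88*a^2 - 0.26*a + 1.49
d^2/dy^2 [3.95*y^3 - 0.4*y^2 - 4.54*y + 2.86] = 23.7*y - 0.8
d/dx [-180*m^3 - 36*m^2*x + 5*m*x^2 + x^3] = -36*m^2 + 10*m*x + 3*x^2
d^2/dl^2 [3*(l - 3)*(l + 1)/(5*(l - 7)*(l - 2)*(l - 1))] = 6*(l^6 - 6*l^5 - 27*l^4 + 414*l^3 - 1695*l^2 + 2784*l - 1615)/(5*(l^9 - 30*l^8 + 369*l^7 - 2422*l^6 + 9327*l^5 - 22002*l^4 + 32075*l^3 - 28098*l^2 + 13524*l - 2744))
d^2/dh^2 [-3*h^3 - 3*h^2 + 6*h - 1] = -18*h - 6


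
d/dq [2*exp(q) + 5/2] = 2*exp(q)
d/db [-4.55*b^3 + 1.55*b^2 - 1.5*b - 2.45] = -13.65*b^2 + 3.1*b - 1.5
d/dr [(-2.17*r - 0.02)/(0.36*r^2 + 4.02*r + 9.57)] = (0.7812*r^2 + 0.0144000000000002*r - 20.6865)/(0.1296*r^4 + 2.8944*r^3 + 23.0508*r^2 + 76.9428*r + 91.5849)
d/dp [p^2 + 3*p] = 2*p + 3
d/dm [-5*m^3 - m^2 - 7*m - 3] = -15*m^2 - 2*m - 7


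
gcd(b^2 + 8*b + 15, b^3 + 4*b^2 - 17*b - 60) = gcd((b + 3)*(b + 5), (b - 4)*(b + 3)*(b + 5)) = b^2 + 8*b + 15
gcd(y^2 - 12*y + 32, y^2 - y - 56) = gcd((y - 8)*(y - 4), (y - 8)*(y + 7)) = y - 8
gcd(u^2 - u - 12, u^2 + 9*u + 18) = u + 3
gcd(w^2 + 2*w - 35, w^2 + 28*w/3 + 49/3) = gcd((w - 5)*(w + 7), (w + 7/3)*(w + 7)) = w + 7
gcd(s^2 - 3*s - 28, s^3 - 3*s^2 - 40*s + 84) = s - 7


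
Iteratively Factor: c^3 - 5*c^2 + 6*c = (c - 2)*(c^2 - 3*c) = (c - 3)*(c - 2)*(c)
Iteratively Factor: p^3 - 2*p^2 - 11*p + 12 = (p - 4)*(p^2 + 2*p - 3) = (p - 4)*(p + 3)*(p - 1)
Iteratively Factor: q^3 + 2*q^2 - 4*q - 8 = (q + 2)*(q^2 - 4) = (q - 2)*(q + 2)*(q + 2)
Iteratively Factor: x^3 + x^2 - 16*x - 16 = (x + 1)*(x^2 - 16) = (x - 4)*(x + 1)*(x + 4)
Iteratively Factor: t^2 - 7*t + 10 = (t - 5)*(t - 2)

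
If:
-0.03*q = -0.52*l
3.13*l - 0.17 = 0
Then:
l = 0.05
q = 0.94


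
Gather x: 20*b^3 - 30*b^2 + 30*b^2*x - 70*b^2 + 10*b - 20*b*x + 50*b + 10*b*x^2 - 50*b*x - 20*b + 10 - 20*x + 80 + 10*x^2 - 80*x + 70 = 20*b^3 - 100*b^2 + 40*b + x^2*(10*b + 10) + x*(30*b^2 - 70*b - 100) + 160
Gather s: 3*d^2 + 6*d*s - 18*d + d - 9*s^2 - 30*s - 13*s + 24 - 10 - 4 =3*d^2 - 17*d - 9*s^2 + s*(6*d - 43) + 10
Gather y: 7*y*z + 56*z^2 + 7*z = 7*y*z + 56*z^2 + 7*z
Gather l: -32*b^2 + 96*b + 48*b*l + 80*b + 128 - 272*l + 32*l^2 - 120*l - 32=-32*b^2 + 176*b + 32*l^2 + l*(48*b - 392) + 96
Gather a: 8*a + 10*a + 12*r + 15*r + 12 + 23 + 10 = 18*a + 27*r + 45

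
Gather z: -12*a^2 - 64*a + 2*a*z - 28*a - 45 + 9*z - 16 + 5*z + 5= -12*a^2 - 92*a + z*(2*a + 14) - 56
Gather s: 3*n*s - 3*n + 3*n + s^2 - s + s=3*n*s + s^2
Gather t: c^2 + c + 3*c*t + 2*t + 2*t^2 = c^2 + c + 2*t^2 + t*(3*c + 2)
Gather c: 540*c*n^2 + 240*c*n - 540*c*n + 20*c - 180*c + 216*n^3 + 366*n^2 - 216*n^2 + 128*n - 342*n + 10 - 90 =c*(540*n^2 - 300*n - 160) + 216*n^3 + 150*n^2 - 214*n - 80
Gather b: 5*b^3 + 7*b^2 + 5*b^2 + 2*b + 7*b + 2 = 5*b^3 + 12*b^2 + 9*b + 2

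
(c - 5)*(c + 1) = c^2 - 4*c - 5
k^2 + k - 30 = (k - 5)*(k + 6)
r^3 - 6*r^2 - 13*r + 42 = (r - 7)*(r - 2)*(r + 3)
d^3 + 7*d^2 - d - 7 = (d - 1)*(d + 1)*(d + 7)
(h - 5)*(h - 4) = h^2 - 9*h + 20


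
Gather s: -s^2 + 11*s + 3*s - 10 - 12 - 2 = -s^2 + 14*s - 24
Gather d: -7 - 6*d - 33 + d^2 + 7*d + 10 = d^2 + d - 30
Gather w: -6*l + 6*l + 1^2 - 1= 0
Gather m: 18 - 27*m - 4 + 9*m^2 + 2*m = 9*m^2 - 25*m + 14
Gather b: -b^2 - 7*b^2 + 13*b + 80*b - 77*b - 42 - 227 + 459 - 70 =-8*b^2 + 16*b + 120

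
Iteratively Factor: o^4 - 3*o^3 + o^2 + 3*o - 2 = (o + 1)*(o^3 - 4*o^2 + 5*o - 2) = (o - 2)*(o + 1)*(o^2 - 2*o + 1) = (o - 2)*(o - 1)*(o + 1)*(o - 1)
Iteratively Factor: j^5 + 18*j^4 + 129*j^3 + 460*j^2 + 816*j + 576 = (j + 4)*(j^4 + 14*j^3 + 73*j^2 + 168*j + 144) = (j + 3)*(j + 4)*(j^3 + 11*j^2 + 40*j + 48) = (j + 3)^2*(j + 4)*(j^2 + 8*j + 16) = (j + 3)^2*(j + 4)^2*(j + 4)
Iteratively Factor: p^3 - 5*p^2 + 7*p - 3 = (p - 1)*(p^2 - 4*p + 3) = (p - 3)*(p - 1)*(p - 1)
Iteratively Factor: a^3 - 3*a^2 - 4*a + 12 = (a - 2)*(a^2 - a - 6) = (a - 2)*(a + 2)*(a - 3)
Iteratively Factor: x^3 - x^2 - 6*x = (x + 2)*(x^2 - 3*x) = x*(x + 2)*(x - 3)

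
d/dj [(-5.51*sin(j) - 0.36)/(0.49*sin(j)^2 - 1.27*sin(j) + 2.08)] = (2.6999*sin(j)^2 + 0.3528*sin(j) - 11.918)*cos(j)/(0.2401*sin(j)^4 - 1.2446*sin(j)^3 + 3.6513*sin(j)^2 - 5.2832*sin(j) + 4.3264)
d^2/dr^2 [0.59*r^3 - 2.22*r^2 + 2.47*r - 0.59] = 3.54*r - 4.44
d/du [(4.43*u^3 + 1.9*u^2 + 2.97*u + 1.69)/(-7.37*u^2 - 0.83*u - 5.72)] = (-32.6491*u^4 - 7.3538*u^3 - 55.7069*u^2 + 3.1746*u - 15.5857)/(54.3169*u^4 + 12.2342*u^3 + 85.0017*u^2 + 9.4952*u + 32.7184)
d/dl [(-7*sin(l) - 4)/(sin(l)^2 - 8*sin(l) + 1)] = (7*sin(l)^2 + 8*sin(l) - 39)*cos(l)/(sin(l)^2 - 8*sin(l) + 1)^2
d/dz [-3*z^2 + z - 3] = 1 - 6*z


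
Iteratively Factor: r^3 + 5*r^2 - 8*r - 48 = (r + 4)*(r^2 + r - 12) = (r + 4)^2*(r - 3)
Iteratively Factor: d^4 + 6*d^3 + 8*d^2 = (d)*(d^3 + 6*d^2 + 8*d) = d*(d + 2)*(d^2 + 4*d) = d*(d + 2)*(d + 4)*(d)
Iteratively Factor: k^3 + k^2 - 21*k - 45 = (k + 3)*(k^2 - 2*k - 15) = (k - 5)*(k + 3)*(k + 3)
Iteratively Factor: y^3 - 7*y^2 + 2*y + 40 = (y - 4)*(y^2 - 3*y - 10) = (y - 4)*(y + 2)*(y - 5)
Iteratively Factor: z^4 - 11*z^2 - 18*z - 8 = (z + 1)*(z^3 - z^2 - 10*z - 8) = (z + 1)*(z + 2)*(z^2 - 3*z - 4) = (z - 4)*(z + 1)*(z + 2)*(z + 1)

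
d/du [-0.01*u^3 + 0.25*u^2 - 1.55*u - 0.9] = -0.03*u^2 + 0.5*u - 1.55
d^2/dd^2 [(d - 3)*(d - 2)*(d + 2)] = 6*d - 6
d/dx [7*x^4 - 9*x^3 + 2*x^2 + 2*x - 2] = 28*x^3 - 27*x^2 + 4*x + 2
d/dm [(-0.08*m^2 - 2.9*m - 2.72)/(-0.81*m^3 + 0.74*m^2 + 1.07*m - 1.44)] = (-0.0648*m^4 - 4.698*m^3 - 4.5492*m^2 + 4.256*m + 7.0864)/(0.6561*m^6 - 1.1988*m^5 - 1.1858*m^4 + 3.9164*m^3 - 0.9863*m^2 - 3.0816*m + 2.0736)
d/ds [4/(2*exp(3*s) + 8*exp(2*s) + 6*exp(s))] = 2*(-3*exp(2*s) - 8*exp(s) - 3)*exp(-s)/(exp(2*s) + 4*exp(s) + 3)^2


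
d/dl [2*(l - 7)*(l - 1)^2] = 6*(l - 5)*(l - 1)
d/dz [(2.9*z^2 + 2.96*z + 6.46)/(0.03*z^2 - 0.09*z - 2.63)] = (-0.3498*z^2 - 15.6416*z - 7.2034)/(0.0009*z^4 - 0.0054*z^3 - 0.1497*z^2 + 0.4734*z + 6.9169)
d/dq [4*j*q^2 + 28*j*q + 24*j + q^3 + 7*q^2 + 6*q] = 8*j*q + 28*j + 3*q^2 + 14*q + 6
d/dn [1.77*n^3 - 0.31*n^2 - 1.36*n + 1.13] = 5.31*n^2 - 0.62*n - 1.36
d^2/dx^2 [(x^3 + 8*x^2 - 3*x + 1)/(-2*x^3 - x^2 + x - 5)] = 2*(-30*x^6 + 30*x^5 + 6*x^4 + 549*x^3 - 42*x^2 - 87*x - 181)/(8*x^9 + 12*x^8 - 6*x^7 + 49*x^6 + 63*x^5 - 42*x^4 + 119*x^3 + 90*x^2 - 75*x + 125)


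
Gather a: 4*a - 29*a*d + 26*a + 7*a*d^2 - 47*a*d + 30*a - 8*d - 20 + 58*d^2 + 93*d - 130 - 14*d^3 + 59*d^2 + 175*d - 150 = a*(7*d^2 - 76*d + 60) - 14*d^3 + 117*d^2 + 260*d - 300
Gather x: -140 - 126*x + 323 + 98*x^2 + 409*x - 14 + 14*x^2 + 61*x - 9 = 112*x^2 + 344*x + 160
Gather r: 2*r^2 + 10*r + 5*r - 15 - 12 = 2*r^2 + 15*r - 27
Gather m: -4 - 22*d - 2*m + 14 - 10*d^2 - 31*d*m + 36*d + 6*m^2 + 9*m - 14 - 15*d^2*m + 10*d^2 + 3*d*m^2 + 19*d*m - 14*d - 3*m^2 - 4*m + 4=m^2*(3*d + 3) + m*(-15*d^2 - 12*d + 3)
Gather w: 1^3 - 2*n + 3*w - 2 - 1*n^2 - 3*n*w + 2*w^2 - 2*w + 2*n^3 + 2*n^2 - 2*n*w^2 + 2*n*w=2*n^3 + n^2 - 2*n + w^2*(2 - 2*n) + w*(1 - n) - 1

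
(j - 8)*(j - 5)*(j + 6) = j^3 - 7*j^2 - 38*j + 240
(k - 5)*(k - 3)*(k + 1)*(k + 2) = k^4 - 5*k^3 - 7*k^2 + 29*k + 30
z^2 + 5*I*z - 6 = (z + 2*I)*(z + 3*I)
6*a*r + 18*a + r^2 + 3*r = (6*a + r)*(r + 3)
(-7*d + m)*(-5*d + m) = 35*d^2 - 12*d*m + m^2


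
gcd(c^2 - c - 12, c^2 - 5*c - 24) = c + 3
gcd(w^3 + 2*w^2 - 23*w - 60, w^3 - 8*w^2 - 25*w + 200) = w - 5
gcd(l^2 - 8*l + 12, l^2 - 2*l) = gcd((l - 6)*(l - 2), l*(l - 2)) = l - 2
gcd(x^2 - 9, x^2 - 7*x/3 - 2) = x - 3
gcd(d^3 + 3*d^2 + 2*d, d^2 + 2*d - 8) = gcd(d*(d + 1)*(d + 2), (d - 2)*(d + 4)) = 1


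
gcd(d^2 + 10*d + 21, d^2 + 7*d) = d + 7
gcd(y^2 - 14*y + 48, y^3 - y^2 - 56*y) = y - 8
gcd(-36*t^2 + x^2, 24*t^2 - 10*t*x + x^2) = -6*t + x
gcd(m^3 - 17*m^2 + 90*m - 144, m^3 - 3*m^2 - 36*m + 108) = m^2 - 9*m + 18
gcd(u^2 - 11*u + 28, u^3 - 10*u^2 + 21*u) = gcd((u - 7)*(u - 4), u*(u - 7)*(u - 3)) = u - 7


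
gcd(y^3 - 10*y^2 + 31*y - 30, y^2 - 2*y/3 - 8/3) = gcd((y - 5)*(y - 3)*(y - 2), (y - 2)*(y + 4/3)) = y - 2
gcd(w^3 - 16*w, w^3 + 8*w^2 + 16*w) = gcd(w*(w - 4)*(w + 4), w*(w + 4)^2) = w^2 + 4*w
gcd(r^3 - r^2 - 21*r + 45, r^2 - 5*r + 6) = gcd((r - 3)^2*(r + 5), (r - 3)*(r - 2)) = r - 3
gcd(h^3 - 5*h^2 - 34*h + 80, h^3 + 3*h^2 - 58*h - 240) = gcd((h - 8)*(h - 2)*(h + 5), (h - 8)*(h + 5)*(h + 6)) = h^2 - 3*h - 40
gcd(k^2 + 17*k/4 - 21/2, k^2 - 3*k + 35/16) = k - 7/4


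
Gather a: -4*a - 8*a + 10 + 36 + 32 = 78 - 12*a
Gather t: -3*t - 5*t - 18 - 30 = -8*t - 48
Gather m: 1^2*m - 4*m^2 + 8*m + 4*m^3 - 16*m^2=4*m^3 - 20*m^2 + 9*m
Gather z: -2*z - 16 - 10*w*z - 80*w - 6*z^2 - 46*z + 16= -80*w - 6*z^2 + z*(-10*w - 48)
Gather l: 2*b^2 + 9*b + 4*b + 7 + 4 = 2*b^2 + 13*b + 11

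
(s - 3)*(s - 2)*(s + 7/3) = s^3 - 8*s^2/3 - 17*s/3 + 14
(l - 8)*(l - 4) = l^2 - 12*l + 32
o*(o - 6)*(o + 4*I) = o^3 - 6*o^2 + 4*I*o^2 - 24*I*o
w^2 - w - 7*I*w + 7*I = (w - 1)*(w - 7*I)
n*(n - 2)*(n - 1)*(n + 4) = n^4 + n^3 - 10*n^2 + 8*n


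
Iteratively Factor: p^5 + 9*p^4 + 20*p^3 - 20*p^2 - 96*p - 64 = (p + 1)*(p^4 + 8*p^3 + 12*p^2 - 32*p - 64) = (p + 1)*(p + 4)*(p^3 + 4*p^2 - 4*p - 16) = (p - 2)*(p + 1)*(p + 4)*(p^2 + 6*p + 8) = (p - 2)*(p + 1)*(p + 2)*(p + 4)*(p + 4)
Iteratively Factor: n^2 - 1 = (n + 1)*(n - 1)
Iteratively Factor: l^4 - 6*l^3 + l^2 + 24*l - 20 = (l - 2)*(l^3 - 4*l^2 - 7*l + 10) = (l - 5)*(l - 2)*(l^2 + l - 2) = (l - 5)*(l - 2)*(l + 2)*(l - 1)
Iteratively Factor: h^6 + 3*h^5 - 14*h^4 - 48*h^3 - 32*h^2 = (h)*(h^5 + 3*h^4 - 14*h^3 - 48*h^2 - 32*h) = h*(h + 2)*(h^4 + h^3 - 16*h^2 - 16*h) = h^2*(h + 2)*(h^3 + h^2 - 16*h - 16) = h^2*(h + 2)*(h + 4)*(h^2 - 3*h - 4) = h^2*(h + 1)*(h + 2)*(h + 4)*(h - 4)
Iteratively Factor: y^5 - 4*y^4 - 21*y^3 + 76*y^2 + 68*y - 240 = (y + 2)*(y^4 - 6*y^3 - 9*y^2 + 94*y - 120) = (y + 2)*(y + 4)*(y^3 - 10*y^2 + 31*y - 30) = (y - 3)*(y + 2)*(y + 4)*(y^2 - 7*y + 10) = (y - 3)*(y - 2)*(y + 2)*(y + 4)*(y - 5)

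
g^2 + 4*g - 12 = (g - 2)*(g + 6)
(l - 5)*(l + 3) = l^2 - 2*l - 15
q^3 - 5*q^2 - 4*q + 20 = (q - 5)*(q - 2)*(q + 2)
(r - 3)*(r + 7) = r^2 + 4*r - 21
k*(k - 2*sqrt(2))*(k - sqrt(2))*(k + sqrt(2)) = k^4 - 2*sqrt(2)*k^3 - 2*k^2 + 4*sqrt(2)*k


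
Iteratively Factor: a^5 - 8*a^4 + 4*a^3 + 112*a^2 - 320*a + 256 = (a + 4)*(a^4 - 12*a^3 + 52*a^2 - 96*a + 64) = (a - 4)*(a + 4)*(a^3 - 8*a^2 + 20*a - 16) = (a - 4)*(a - 2)*(a + 4)*(a^2 - 6*a + 8) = (a - 4)*(a - 2)^2*(a + 4)*(a - 4)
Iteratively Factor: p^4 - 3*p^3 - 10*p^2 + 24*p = (p - 4)*(p^3 + p^2 - 6*p) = (p - 4)*(p + 3)*(p^2 - 2*p) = (p - 4)*(p - 2)*(p + 3)*(p)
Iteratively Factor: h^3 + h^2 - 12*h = (h)*(h^2 + h - 12) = h*(h + 4)*(h - 3)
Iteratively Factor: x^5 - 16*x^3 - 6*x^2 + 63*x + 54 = (x + 3)*(x^4 - 3*x^3 - 7*x^2 + 15*x + 18) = (x + 2)*(x + 3)*(x^3 - 5*x^2 + 3*x + 9) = (x - 3)*(x + 2)*(x + 3)*(x^2 - 2*x - 3) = (x - 3)*(x + 1)*(x + 2)*(x + 3)*(x - 3)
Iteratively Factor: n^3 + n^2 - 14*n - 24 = (n + 2)*(n^2 - n - 12) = (n - 4)*(n + 2)*(n + 3)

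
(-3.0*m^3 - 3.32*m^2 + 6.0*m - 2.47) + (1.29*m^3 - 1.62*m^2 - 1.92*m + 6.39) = -1.71*m^3 - 4.94*m^2 + 4.08*m + 3.92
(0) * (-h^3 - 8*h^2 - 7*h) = 0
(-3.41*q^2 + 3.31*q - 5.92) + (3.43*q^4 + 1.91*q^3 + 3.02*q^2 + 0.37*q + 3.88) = 3.43*q^4 + 1.91*q^3 - 0.39*q^2 + 3.68*q - 2.04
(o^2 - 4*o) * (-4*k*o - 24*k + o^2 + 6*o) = -4*k*o^3 - 8*k*o^2 + 96*k*o + o^4 + 2*o^3 - 24*o^2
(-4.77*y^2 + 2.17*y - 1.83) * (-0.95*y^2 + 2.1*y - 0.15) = 4.5315*y^4 - 12.0785*y^3 + 7.011*y^2 - 4.1685*y + 0.2745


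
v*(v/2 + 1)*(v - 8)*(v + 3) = v^4/2 - 3*v^3/2 - 17*v^2 - 24*v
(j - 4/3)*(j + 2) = j^2 + 2*j/3 - 8/3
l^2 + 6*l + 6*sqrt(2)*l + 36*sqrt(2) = (l + 6)*(l + 6*sqrt(2))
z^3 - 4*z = z*(z - 2)*(z + 2)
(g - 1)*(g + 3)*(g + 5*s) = g^3 + 5*g^2*s + 2*g^2 + 10*g*s - 3*g - 15*s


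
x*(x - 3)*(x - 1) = x^3 - 4*x^2 + 3*x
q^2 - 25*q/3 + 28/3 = (q - 7)*(q - 4/3)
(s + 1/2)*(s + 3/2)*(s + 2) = s^3 + 4*s^2 + 19*s/4 + 3/2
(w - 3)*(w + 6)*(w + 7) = w^3 + 10*w^2 + 3*w - 126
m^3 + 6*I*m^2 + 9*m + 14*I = (m - 2*I)*(m + I)*(m + 7*I)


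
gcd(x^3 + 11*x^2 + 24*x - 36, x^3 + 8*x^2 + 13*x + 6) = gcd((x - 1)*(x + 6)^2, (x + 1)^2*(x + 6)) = x + 6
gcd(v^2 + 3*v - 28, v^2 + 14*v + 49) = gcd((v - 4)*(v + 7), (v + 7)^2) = v + 7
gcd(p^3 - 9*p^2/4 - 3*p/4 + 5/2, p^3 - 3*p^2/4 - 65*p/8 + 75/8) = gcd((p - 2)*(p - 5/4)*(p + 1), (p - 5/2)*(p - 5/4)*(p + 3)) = p - 5/4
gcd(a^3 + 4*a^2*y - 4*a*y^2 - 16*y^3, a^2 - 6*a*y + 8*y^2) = -a + 2*y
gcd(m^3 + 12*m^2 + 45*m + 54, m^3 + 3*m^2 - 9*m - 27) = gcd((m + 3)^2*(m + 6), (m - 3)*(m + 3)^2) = m^2 + 6*m + 9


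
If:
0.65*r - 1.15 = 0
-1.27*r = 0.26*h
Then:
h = -8.64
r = 1.77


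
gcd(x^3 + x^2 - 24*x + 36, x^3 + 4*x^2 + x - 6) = 1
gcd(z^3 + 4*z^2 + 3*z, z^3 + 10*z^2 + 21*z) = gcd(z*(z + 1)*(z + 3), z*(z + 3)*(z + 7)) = z^2 + 3*z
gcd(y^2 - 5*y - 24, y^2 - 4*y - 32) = y - 8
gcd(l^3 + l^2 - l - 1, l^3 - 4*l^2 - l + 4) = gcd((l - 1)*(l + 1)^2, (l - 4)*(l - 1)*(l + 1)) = l^2 - 1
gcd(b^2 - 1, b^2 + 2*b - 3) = b - 1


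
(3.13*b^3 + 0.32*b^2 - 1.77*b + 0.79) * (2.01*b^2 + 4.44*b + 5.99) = 6.2913*b^5 + 14.5404*b^4 + 16.6118*b^3 - 4.3541*b^2 - 7.0947*b + 4.7321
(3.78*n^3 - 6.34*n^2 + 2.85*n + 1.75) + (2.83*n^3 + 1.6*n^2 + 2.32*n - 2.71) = 6.61*n^3 - 4.74*n^2 + 5.17*n - 0.96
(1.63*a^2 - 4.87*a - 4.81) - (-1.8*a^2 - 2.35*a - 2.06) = 3.43*a^2 - 2.52*a - 2.75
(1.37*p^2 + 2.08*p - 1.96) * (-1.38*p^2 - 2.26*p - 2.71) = -1.8906*p^4 - 5.9666*p^3 - 5.7087*p^2 - 1.2072*p + 5.3116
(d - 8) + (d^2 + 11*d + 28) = d^2 + 12*d + 20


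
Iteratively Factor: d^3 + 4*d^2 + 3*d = (d + 1)*(d^2 + 3*d) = (d + 1)*(d + 3)*(d)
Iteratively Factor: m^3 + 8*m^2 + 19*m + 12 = (m + 3)*(m^2 + 5*m + 4) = (m + 1)*(m + 3)*(m + 4)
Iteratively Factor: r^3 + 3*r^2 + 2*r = (r + 1)*(r^2 + 2*r) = r*(r + 1)*(r + 2)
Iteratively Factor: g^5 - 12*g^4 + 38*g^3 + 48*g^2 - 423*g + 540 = (g - 3)*(g^4 - 9*g^3 + 11*g^2 + 81*g - 180) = (g - 3)^2*(g^3 - 6*g^2 - 7*g + 60) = (g - 4)*(g - 3)^2*(g^2 - 2*g - 15) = (g - 5)*(g - 4)*(g - 3)^2*(g + 3)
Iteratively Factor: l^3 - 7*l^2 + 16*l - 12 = (l - 2)*(l^2 - 5*l + 6) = (l - 2)^2*(l - 3)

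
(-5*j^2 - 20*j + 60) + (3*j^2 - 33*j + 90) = -2*j^2 - 53*j + 150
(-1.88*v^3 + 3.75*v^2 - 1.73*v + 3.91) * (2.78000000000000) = -5.2264*v^3 + 10.425*v^2 - 4.8094*v + 10.8698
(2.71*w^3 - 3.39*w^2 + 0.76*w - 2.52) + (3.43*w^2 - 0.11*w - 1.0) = 2.71*w^3 + 0.04*w^2 + 0.65*w - 3.52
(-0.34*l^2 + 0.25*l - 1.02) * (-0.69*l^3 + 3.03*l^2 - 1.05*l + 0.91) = 0.2346*l^5 - 1.2027*l^4 + 1.8183*l^3 - 3.6625*l^2 + 1.2985*l - 0.9282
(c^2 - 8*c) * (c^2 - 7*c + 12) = c^4 - 15*c^3 + 68*c^2 - 96*c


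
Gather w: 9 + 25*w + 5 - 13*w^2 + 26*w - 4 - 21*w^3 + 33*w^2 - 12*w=-21*w^3 + 20*w^2 + 39*w + 10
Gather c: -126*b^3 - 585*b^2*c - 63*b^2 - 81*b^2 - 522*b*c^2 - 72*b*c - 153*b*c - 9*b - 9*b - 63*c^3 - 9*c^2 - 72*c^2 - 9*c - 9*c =-126*b^3 - 144*b^2 - 18*b - 63*c^3 + c^2*(-522*b - 81) + c*(-585*b^2 - 225*b - 18)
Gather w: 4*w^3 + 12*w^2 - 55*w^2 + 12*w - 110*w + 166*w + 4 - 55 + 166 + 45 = 4*w^3 - 43*w^2 + 68*w + 160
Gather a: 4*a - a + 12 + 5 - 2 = 3*a + 15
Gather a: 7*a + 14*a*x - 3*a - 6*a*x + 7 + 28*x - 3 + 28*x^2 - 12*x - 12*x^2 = a*(8*x + 4) + 16*x^2 + 16*x + 4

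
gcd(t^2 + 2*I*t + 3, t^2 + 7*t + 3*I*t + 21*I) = t + 3*I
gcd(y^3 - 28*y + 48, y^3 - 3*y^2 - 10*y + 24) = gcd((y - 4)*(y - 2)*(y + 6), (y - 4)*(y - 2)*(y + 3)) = y^2 - 6*y + 8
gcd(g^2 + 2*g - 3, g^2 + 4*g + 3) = g + 3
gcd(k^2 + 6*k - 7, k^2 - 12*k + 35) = 1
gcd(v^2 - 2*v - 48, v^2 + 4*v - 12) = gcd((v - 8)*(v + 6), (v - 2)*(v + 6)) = v + 6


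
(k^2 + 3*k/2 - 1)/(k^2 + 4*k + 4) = (k - 1/2)/(k + 2)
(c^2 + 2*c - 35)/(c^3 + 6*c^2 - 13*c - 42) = (c - 5)/(c^2 - c - 6)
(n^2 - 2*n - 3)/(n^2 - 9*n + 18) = (n + 1)/(n - 6)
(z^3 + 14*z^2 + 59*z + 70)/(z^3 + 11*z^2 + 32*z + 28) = (z + 5)/(z + 2)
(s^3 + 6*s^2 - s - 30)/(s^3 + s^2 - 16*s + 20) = (s + 3)/(s - 2)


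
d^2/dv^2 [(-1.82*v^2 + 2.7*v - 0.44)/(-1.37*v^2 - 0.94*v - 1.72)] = (-7.105427357601e-15*v^4 - 14.822852*v^3 - 20.776872*v^2 + 41.573472*v + 18.203232)/(2.571353*v^6 + 5.292858*v^5 + 13.3164*v^4 + 14.12068*v^3 + 16.7184*v^2 + 8.342688*v + 5.088448)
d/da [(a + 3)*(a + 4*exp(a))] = a + (a + 3)*(4*exp(a) + 1) + 4*exp(a)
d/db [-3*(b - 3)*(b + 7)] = -6*b - 12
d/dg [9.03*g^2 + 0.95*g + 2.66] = 18.06*g + 0.95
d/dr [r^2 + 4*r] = 2*r + 4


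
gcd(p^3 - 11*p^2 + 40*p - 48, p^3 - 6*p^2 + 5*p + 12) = p^2 - 7*p + 12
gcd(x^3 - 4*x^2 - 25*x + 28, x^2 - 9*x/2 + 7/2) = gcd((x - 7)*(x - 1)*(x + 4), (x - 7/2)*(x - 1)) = x - 1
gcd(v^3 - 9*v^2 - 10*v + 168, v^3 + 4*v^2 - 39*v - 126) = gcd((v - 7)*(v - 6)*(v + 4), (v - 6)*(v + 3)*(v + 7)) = v - 6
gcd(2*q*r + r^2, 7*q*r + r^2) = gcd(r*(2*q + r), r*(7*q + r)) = r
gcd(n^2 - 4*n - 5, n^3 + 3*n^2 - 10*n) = 1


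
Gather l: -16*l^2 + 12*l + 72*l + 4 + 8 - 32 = -16*l^2 + 84*l - 20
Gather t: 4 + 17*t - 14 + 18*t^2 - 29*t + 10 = 18*t^2 - 12*t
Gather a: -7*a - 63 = -7*a - 63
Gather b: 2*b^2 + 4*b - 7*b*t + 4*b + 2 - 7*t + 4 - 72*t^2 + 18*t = 2*b^2 + b*(8 - 7*t) - 72*t^2 + 11*t + 6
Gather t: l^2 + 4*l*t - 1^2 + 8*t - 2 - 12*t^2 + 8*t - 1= l^2 - 12*t^2 + t*(4*l + 16) - 4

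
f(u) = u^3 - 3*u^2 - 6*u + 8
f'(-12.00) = 498.00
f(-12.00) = -2080.00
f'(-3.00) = 39.00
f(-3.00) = -28.00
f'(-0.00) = -6.00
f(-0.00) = 8.00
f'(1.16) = -8.92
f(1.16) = -1.44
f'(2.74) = 0.08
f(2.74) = -10.39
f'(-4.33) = 76.23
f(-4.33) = -103.45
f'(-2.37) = 25.07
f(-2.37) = -7.94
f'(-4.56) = 83.74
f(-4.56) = -121.84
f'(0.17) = -6.93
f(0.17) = 6.90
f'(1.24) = -8.83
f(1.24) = -2.15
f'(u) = 3*u^2 - 6*u - 6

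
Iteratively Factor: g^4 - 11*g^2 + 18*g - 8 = (g - 1)*(g^3 + g^2 - 10*g + 8) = (g - 1)^2*(g^2 + 2*g - 8) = (g - 1)^2*(g + 4)*(g - 2)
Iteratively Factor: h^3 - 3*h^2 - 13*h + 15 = (h + 3)*(h^2 - 6*h + 5) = (h - 5)*(h + 3)*(h - 1)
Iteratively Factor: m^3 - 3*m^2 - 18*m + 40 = (m - 2)*(m^2 - m - 20) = (m - 2)*(m + 4)*(m - 5)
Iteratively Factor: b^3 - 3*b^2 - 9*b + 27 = (b + 3)*(b^2 - 6*b + 9) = (b - 3)*(b + 3)*(b - 3)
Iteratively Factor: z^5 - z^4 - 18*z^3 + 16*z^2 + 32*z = (z - 4)*(z^4 + 3*z^3 - 6*z^2 - 8*z) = (z - 4)*(z + 4)*(z^3 - z^2 - 2*z) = (z - 4)*(z - 2)*(z + 4)*(z^2 + z) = z*(z - 4)*(z - 2)*(z + 4)*(z + 1)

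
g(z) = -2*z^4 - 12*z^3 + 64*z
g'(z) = -8*z^3 - 36*z^2 + 64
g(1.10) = 51.50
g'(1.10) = 9.79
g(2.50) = -105.62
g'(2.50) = -286.00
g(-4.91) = -56.19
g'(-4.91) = 143.07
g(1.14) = 51.80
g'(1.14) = 5.36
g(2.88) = -239.93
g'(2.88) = -425.70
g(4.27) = -1325.85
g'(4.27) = -1215.22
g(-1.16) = -59.13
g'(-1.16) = 28.05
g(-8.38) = -3337.49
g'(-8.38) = 2243.77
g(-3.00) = -30.00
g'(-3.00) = -44.00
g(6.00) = -4800.00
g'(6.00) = -2960.00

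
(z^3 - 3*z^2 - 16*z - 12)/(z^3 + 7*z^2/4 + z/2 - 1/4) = 4*(z^2 - 4*z - 12)/(4*z^2 + 3*z - 1)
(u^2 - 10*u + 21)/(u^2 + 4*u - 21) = (u - 7)/(u + 7)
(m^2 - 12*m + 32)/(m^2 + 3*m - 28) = (m - 8)/(m + 7)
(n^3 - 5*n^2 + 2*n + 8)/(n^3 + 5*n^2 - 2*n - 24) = (n^2 - 3*n - 4)/(n^2 + 7*n + 12)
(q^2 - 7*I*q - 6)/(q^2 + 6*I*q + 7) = (q - 6*I)/(q + 7*I)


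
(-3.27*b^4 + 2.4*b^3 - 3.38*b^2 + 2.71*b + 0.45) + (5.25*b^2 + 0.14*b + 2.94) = -3.27*b^4 + 2.4*b^3 + 1.87*b^2 + 2.85*b + 3.39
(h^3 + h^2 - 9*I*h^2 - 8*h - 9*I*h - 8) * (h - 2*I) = h^4 + h^3 - 11*I*h^3 - 26*h^2 - 11*I*h^2 - 26*h + 16*I*h + 16*I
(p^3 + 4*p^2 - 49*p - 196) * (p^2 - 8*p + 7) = p^5 - 4*p^4 - 74*p^3 + 224*p^2 + 1225*p - 1372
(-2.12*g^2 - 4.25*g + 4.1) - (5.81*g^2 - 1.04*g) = -7.93*g^2 - 3.21*g + 4.1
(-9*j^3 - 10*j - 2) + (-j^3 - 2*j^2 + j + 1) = -10*j^3 - 2*j^2 - 9*j - 1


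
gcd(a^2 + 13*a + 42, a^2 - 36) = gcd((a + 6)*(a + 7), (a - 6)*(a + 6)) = a + 6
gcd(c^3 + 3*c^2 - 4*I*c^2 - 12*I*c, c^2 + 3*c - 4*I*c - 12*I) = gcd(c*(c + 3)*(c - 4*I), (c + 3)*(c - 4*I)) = c^2 + c*(3 - 4*I) - 12*I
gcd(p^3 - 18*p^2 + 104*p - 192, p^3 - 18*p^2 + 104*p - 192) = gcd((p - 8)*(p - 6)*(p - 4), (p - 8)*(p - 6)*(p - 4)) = p^3 - 18*p^2 + 104*p - 192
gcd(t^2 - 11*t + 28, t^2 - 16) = t - 4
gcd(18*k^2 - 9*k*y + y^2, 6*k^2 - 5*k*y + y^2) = -3*k + y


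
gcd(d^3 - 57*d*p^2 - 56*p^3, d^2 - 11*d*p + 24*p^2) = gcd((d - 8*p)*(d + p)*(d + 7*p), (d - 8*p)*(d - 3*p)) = -d + 8*p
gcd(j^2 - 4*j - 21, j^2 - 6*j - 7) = j - 7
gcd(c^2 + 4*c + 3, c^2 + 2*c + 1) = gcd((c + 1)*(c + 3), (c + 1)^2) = c + 1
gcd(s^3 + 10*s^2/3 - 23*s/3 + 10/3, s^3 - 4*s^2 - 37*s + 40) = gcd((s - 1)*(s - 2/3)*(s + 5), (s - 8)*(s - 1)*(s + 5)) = s^2 + 4*s - 5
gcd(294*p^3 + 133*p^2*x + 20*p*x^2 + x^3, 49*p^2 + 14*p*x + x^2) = 49*p^2 + 14*p*x + x^2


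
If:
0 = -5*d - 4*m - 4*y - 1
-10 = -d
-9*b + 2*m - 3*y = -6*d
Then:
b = 23/6 - 5*y/9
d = 10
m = -y - 51/4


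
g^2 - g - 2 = (g - 2)*(g + 1)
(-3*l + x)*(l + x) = -3*l^2 - 2*l*x + x^2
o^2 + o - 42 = (o - 6)*(o + 7)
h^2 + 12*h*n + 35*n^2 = (h + 5*n)*(h + 7*n)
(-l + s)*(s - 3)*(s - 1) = -l*s^2 + 4*l*s - 3*l + s^3 - 4*s^2 + 3*s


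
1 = 1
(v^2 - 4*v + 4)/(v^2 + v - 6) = (v - 2)/(v + 3)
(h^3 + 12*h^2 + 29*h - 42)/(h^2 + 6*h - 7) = h + 6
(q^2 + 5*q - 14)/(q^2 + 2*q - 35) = (q - 2)/(q - 5)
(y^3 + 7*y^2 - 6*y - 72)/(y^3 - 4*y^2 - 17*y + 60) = (y + 6)/(y - 5)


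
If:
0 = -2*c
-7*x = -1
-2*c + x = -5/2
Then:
No Solution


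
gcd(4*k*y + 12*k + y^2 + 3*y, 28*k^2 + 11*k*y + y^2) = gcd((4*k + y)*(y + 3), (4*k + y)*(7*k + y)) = 4*k + y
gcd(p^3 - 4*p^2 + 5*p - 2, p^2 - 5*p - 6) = 1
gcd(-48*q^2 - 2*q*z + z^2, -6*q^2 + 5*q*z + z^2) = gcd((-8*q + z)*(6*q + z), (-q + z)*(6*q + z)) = 6*q + z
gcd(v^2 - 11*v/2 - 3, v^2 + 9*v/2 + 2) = v + 1/2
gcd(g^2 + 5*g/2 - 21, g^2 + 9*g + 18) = g + 6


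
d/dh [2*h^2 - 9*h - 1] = 4*h - 9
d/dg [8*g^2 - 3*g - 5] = 16*g - 3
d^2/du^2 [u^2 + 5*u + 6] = 2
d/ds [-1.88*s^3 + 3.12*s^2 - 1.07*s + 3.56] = -5.64*s^2 + 6.24*s - 1.07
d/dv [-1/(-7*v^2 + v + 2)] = (1 - 14*v)/(-7*v^2 + v + 2)^2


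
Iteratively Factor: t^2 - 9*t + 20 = (t - 4)*(t - 5)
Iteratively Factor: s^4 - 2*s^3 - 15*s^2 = (s)*(s^3 - 2*s^2 - 15*s) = s*(s + 3)*(s^2 - 5*s) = s^2*(s + 3)*(s - 5)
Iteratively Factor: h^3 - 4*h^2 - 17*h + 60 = (h + 4)*(h^2 - 8*h + 15) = (h - 3)*(h + 4)*(h - 5)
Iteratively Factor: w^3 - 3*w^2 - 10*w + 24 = (w - 4)*(w^2 + w - 6) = (w - 4)*(w + 3)*(w - 2)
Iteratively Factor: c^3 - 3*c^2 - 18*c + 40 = (c - 5)*(c^2 + 2*c - 8) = (c - 5)*(c - 2)*(c + 4)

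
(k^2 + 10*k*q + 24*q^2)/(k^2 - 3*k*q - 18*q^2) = (-k^2 - 10*k*q - 24*q^2)/(-k^2 + 3*k*q + 18*q^2)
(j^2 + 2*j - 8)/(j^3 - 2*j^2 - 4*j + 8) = (j + 4)/(j^2 - 4)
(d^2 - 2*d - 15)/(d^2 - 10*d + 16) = (d^2 - 2*d - 15)/(d^2 - 10*d + 16)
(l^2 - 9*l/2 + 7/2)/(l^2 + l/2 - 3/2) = (2*l - 7)/(2*l + 3)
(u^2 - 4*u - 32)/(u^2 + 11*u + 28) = (u - 8)/(u + 7)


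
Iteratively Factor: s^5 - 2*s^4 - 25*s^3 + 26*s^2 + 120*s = (s)*(s^4 - 2*s^3 - 25*s^2 + 26*s + 120) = s*(s - 5)*(s^3 + 3*s^2 - 10*s - 24) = s*(s - 5)*(s + 4)*(s^2 - s - 6) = s*(s - 5)*(s - 3)*(s + 4)*(s + 2)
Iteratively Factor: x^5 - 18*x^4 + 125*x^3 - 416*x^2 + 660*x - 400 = (x - 2)*(x^4 - 16*x^3 + 93*x^2 - 230*x + 200) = (x - 5)*(x - 2)*(x^3 - 11*x^2 + 38*x - 40) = (x - 5)*(x - 2)^2*(x^2 - 9*x + 20) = (x - 5)*(x - 4)*(x - 2)^2*(x - 5)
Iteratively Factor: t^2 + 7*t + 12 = (t + 3)*(t + 4)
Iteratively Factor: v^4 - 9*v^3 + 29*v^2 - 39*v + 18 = (v - 3)*(v^3 - 6*v^2 + 11*v - 6) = (v - 3)^2*(v^2 - 3*v + 2) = (v - 3)^2*(v - 2)*(v - 1)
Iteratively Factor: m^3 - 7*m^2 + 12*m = (m - 3)*(m^2 - 4*m) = m*(m - 3)*(m - 4)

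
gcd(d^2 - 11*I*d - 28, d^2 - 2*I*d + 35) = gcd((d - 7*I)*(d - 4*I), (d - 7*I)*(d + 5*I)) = d - 7*I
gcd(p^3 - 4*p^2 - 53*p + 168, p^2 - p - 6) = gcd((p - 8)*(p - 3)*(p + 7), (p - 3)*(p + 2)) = p - 3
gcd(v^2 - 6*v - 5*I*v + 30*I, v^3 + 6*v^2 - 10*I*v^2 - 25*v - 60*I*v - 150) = v - 5*I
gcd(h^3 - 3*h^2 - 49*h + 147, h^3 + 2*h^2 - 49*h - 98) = h^2 - 49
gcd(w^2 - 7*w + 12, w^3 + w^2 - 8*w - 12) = w - 3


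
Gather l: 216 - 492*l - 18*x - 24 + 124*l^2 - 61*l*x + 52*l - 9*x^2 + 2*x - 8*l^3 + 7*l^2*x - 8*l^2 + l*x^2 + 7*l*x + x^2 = -8*l^3 + l^2*(7*x + 116) + l*(x^2 - 54*x - 440) - 8*x^2 - 16*x + 192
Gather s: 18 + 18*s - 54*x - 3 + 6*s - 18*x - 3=24*s - 72*x + 12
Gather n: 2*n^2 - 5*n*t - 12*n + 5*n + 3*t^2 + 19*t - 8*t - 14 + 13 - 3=2*n^2 + n*(-5*t - 7) + 3*t^2 + 11*t - 4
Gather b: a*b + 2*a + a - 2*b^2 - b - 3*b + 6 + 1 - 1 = 3*a - 2*b^2 + b*(a - 4) + 6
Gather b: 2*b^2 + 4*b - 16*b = 2*b^2 - 12*b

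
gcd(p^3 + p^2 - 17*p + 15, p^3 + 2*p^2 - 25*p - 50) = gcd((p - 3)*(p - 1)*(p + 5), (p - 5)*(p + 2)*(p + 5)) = p + 5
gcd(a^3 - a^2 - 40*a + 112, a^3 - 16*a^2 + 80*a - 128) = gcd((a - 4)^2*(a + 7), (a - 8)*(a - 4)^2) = a^2 - 8*a + 16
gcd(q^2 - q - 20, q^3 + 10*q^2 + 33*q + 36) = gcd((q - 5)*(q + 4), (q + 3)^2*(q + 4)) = q + 4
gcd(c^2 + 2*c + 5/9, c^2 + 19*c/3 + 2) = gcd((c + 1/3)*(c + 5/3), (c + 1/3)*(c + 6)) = c + 1/3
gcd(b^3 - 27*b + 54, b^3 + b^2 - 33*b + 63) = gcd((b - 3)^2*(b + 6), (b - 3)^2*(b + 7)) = b^2 - 6*b + 9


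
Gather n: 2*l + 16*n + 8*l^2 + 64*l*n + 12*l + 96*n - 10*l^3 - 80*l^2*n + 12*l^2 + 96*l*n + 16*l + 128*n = -10*l^3 + 20*l^2 + 30*l + n*(-80*l^2 + 160*l + 240)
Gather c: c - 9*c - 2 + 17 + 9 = 24 - 8*c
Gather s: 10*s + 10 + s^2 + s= s^2 + 11*s + 10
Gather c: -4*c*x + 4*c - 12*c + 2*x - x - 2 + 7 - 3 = c*(-4*x - 8) + x + 2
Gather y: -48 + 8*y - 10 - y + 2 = 7*y - 56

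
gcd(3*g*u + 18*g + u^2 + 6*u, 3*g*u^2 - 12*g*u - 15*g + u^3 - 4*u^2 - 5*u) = 3*g + u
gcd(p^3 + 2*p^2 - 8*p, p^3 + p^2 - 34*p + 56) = p - 2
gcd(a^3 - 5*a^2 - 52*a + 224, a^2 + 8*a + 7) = a + 7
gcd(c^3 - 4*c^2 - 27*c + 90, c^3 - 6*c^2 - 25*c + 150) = c^2 - c - 30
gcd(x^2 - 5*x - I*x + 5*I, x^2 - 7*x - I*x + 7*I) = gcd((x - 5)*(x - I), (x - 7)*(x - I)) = x - I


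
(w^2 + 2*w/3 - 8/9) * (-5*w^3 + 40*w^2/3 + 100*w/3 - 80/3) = -5*w^5 + 10*w^4 + 140*w^3/3 - 440*w^2/27 - 1280*w/27 + 640/27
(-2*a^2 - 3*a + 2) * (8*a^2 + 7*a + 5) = -16*a^4 - 38*a^3 - 15*a^2 - a + 10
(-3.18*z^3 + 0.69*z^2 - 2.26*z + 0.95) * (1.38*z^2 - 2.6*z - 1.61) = -4.3884*z^5 + 9.2202*z^4 + 0.207000000000001*z^3 + 6.0761*z^2 + 1.1686*z - 1.5295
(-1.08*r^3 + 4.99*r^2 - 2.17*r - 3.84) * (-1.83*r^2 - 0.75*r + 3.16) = 1.9764*r^5 - 8.3217*r^4 - 3.1842*r^3 + 24.4231*r^2 - 3.9772*r - 12.1344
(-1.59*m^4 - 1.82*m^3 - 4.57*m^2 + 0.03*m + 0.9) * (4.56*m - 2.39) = -7.2504*m^5 - 4.4991*m^4 - 16.4894*m^3 + 11.0591*m^2 + 4.0323*m - 2.151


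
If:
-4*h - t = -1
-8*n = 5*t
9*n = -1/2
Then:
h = 41/180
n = -1/18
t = 4/45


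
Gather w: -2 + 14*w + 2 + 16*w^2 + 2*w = 16*w^2 + 16*w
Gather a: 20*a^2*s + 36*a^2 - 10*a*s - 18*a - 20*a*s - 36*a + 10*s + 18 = a^2*(20*s + 36) + a*(-30*s - 54) + 10*s + 18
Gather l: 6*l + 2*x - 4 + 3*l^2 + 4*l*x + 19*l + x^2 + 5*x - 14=3*l^2 + l*(4*x + 25) + x^2 + 7*x - 18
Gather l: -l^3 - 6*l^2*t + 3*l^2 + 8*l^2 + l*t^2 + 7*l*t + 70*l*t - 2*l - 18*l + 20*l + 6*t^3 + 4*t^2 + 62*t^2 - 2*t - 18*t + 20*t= -l^3 + l^2*(11 - 6*t) + l*(t^2 + 77*t) + 6*t^3 + 66*t^2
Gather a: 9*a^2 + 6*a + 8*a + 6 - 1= 9*a^2 + 14*a + 5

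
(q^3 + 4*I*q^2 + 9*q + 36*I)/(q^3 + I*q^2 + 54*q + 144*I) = (q^2 + I*q + 12)/(q^2 - 2*I*q + 48)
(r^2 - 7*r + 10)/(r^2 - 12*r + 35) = (r - 2)/(r - 7)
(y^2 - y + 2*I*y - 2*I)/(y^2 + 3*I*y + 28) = (y^2 - y + 2*I*y - 2*I)/(y^2 + 3*I*y + 28)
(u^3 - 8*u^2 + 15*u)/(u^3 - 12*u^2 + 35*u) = (u - 3)/(u - 7)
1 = 1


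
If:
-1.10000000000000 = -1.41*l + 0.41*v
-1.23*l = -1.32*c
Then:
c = 0.270954223081883*v + 0.726950354609929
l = 0.290780141843972*v + 0.780141843971631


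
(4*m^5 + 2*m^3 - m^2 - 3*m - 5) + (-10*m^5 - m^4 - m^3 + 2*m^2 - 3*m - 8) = -6*m^5 - m^4 + m^3 + m^2 - 6*m - 13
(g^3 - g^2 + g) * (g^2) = g^5 - g^4 + g^3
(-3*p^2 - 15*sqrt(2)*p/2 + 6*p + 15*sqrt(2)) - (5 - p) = -3*p^2 - 15*sqrt(2)*p/2 + 7*p - 5 + 15*sqrt(2)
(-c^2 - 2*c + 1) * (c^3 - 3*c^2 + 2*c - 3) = -c^5 + c^4 + 5*c^3 - 4*c^2 + 8*c - 3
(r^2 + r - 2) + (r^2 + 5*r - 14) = 2*r^2 + 6*r - 16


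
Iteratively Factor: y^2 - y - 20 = (y - 5)*(y + 4)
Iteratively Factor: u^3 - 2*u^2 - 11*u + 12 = (u - 4)*(u^2 + 2*u - 3) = (u - 4)*(u - 1)*(u + 3)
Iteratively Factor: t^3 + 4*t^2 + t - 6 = (t + 3)*(t^2 + t - 2) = (t + 2)*(t + 3)*(t - 1)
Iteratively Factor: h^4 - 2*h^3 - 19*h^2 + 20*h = (h + 4)*(h^3 - 6*h^2 + 5*h) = (h - 5)*(h + 4)*(h^2 - h) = (h - 5)*(h - 1)*(h + 4)*(h)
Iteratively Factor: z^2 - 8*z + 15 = (z - 5)*(z - 3)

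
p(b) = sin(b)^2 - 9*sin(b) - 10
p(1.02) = -16.94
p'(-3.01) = 9.18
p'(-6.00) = -8.10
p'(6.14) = -9.19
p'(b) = 2*sin(b)*cos(b) - 9*cos(b)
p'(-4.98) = -1.87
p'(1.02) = -3.82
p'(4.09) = 6.19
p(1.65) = -17.98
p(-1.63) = -0.02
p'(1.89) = 2.23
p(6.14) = -8.70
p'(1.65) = 0.55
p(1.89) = -17.64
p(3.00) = -11.25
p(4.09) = -2.03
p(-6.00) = -12.44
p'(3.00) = 8.63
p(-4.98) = -17.75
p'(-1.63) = 0.65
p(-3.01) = -8.80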